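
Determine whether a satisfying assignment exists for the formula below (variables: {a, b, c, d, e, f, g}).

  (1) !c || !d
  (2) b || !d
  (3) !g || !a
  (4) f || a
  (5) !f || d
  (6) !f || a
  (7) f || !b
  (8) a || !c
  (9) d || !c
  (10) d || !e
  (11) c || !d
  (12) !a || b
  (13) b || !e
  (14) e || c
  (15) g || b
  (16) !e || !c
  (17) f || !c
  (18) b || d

Unsatisfiable

Branch on c: set c = false.
(!d) alone gives d = false.
(!f) alone gives f = false.
(a) alone gives a = true.
(!g) alone gives g = false.
(!b) alone gives b = false.
Now (b) is unsatisfied and unit — conflict.
Backtrack on c: now try c = true.
(!d) alone gives d = false.
Now (d) is unsatisfied and unit — conflict.
Either choice for c ends in contradiction.
No assignment satisfies every clause.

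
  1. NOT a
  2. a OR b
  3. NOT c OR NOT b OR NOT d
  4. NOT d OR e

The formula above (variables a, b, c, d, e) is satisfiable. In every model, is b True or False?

Suppose b = false.
The clause (NOT a) is unit, so a = false.
But (a) is also a unit clause — contradiction.
So every satisfying assignment has b = True.

True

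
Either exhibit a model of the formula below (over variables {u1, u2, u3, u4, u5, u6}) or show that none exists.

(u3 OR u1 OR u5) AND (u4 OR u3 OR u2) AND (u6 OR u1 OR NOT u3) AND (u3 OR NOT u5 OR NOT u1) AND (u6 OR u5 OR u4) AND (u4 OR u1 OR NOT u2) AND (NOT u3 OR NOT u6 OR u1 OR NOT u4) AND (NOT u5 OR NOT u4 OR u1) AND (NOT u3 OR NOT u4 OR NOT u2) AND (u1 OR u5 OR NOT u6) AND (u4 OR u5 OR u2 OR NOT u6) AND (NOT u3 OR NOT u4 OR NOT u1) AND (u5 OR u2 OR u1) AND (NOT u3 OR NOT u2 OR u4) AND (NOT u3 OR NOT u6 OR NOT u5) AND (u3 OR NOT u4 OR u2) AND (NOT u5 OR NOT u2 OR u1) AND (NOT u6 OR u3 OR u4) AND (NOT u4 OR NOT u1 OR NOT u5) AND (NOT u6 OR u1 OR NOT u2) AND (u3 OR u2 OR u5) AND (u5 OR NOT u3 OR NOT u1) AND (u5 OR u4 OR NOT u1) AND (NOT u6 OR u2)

u1: true,  u2: true,  u3: false,  u4: true,  u5: false,  u6: false

Try u6 = false.
Try u1 = true.
Try u3 = false.
Unit clause (NOT u5) forces u5 = false.
Unit clause (u4) forces u4 = true.
Unit clause (u2) forces u2 = true.
This assignment satisfies each clause.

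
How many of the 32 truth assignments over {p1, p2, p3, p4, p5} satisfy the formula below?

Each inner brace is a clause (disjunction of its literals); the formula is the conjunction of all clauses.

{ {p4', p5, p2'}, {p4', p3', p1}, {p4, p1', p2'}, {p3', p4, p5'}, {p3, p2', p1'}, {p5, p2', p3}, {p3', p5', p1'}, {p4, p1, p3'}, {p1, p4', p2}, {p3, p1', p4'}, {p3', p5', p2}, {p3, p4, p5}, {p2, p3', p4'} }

5

There are 2^5 = 32 truth assignments over (p1, p2, p3, p4, p5).
Split on p3. With p3 = 1, the clauses containing p3 are satisfied and p3' drops from the rest; 1 of the 2^4 = 16 assignments to the other variables satisfy what remains.
With p3 = 0, by the same count on the reduced clause set, 4 assignments work.
Total: 1 + 4 = 5.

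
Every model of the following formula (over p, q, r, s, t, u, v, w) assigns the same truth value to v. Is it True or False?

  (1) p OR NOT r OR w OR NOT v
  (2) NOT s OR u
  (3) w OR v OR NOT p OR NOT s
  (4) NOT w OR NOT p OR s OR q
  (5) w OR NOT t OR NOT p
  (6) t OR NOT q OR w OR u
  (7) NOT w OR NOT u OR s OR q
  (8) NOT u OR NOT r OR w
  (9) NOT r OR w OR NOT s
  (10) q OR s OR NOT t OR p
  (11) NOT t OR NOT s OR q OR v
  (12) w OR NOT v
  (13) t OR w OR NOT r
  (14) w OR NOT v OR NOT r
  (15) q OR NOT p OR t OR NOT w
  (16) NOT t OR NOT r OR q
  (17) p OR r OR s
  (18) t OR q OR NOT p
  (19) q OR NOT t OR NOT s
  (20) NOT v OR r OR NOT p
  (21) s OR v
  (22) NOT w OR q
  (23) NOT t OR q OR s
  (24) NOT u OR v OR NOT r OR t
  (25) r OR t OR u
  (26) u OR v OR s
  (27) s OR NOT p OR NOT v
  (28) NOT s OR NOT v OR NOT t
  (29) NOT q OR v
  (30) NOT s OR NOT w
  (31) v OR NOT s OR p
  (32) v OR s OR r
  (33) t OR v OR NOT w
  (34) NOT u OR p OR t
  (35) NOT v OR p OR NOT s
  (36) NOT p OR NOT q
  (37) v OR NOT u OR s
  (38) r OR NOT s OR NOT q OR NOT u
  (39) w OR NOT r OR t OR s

True

Suppose v = false.
The clause (s) is unit, so s = true.
The clause (u) is unit, so u = true.
The clause (NOT q) is unit, so q = false.
The clause (NOT t) is unit, so t = false.
The clause (NOT p) is unit, so p = false.
But (p) is also a unit clause — contradiction.
So every satisfying assignment has v = True.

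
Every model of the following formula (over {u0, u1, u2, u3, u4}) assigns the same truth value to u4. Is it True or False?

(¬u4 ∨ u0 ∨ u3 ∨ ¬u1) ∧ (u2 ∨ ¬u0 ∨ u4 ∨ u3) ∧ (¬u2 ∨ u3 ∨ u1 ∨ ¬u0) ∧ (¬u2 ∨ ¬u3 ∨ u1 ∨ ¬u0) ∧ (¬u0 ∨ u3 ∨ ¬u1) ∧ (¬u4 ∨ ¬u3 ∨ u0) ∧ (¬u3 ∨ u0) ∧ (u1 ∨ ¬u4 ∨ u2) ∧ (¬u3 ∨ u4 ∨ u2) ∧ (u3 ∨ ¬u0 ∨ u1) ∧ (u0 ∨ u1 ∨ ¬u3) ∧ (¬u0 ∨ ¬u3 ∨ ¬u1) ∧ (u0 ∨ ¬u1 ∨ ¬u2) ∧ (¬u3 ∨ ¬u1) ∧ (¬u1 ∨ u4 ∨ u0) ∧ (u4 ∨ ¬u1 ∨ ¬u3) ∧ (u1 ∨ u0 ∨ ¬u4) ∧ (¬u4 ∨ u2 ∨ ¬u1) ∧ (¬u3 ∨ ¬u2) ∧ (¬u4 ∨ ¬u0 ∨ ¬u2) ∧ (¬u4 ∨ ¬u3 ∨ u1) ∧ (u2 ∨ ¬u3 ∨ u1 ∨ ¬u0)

Suppose u4 = True.
Suppose u3 = False.
Suppose u0 = True.
The clause (¬u1) is unit, so u1 = False.
Now (u1) is unsatisfied and unit — conflict.
That branch fails; take u0 = False instead.
The clause (¬u1) is unit, so u1 = False.
Now (u1) is unsatisfied and unit — conflict.
Both values of u0 lead to a conflict.
That branch fails; take u3 = True instead.
The clause (u0) is unit, so u0 = True.
The clause (¬u1) is unit, so u1 = False.
Now (u1) is unsatisfied and unit — conflict.
Both values of u3 lead to a conflict.
So every satisfying assignment has u4 = False.

False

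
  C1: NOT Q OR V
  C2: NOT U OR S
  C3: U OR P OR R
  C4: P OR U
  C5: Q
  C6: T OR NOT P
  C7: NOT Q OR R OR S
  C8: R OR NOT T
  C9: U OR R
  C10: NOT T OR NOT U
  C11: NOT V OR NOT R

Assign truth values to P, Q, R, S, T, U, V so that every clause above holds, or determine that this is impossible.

P: false, Q: true, R: false, S: true, T: false, U: true, V: true

(Q) alone gives Q = true.
(V) alone gives V = true.
(NOT R) alone gives R = false.
(S) alone gives S = true.
(NOT T) alone gives T = false.
(NOT P) alone gives P = false.
(U) alone gives U = true.
This assignment satisfies each clause.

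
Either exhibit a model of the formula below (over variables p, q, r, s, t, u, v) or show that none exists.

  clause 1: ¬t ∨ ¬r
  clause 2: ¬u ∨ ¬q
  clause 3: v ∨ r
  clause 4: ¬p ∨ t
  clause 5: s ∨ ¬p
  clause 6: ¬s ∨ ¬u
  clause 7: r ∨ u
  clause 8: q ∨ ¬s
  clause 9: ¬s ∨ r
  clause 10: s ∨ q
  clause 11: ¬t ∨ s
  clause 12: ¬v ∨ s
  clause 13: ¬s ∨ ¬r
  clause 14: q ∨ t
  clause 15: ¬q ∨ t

Case t = False:
The clause (¬p) is unit, so p = False.
The clause (q) is unit, so q = True.
Now (¬q) is unsatisfied and unit — conflict.
Undo t and try t = True.
The clause (¬r) is unit, so r = False.
The clause (v) is unit, so v = True.
The clause (u) is unit, so u = True.
The clause (¬q) is unit, so q = False.
The clause (¬s) is unit, so s = False.
Now (s) is unsatisfied and unit — conflict.
Both values of t lead to a conflict.

UNSATISFIABLE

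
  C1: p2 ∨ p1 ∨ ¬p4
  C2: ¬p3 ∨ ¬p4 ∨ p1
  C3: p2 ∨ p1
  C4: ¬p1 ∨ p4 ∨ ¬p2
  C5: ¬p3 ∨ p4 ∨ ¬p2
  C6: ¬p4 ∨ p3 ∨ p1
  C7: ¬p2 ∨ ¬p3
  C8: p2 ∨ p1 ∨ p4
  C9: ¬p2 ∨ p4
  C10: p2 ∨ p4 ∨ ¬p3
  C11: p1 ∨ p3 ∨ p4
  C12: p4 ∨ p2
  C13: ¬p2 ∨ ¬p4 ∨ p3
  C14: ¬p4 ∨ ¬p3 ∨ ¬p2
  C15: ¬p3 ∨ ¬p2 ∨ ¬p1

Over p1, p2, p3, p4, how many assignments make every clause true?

2

There are 2^4 = 16 truth assignments over (p1, p2, p3, p4).
Split on p3. With p3 = True, the clauses containing p3 are satisfied and ¬p3 drops from the rest; 1 of the 2^3 = 8 assignments to the other variables satisfy what remains.
With p3 = False, by the same count on the reduced clause set, 1 assignment works.
(One model: p1=T, p2=F, p3=F, p4=T.)
Total: 1 + 1 = 2.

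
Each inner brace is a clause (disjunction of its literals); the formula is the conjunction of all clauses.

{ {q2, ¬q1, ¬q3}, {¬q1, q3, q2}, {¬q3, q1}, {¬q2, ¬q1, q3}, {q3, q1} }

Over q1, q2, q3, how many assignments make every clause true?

1

There are 2^3 = 8 truth assignments over (q1, q2, q3).
Check each against the 5 clauses (columns in the order q1, q2, q3):
  F F F  ✗ fails (q3 ∨ q1)
  F F T  ✗ fails (¬q3 ∨ q1)
  F T F  ✗ fails (q3 ∨ q1)
  F T T  ✗ fails (¬q3 ∨ q1)
  T F F  ✗ fails (¬q1 ∨ q3 ∨ q2)
  T F T  ✗ fails (q2 ∨ ¬q1 ∨ ¬q3)
  T T F  ✗ fails (¬q2 ∨ ¬q1 ∨ q3)
  T T T  ✓ satisfies all
1 of the 8 rows is a model.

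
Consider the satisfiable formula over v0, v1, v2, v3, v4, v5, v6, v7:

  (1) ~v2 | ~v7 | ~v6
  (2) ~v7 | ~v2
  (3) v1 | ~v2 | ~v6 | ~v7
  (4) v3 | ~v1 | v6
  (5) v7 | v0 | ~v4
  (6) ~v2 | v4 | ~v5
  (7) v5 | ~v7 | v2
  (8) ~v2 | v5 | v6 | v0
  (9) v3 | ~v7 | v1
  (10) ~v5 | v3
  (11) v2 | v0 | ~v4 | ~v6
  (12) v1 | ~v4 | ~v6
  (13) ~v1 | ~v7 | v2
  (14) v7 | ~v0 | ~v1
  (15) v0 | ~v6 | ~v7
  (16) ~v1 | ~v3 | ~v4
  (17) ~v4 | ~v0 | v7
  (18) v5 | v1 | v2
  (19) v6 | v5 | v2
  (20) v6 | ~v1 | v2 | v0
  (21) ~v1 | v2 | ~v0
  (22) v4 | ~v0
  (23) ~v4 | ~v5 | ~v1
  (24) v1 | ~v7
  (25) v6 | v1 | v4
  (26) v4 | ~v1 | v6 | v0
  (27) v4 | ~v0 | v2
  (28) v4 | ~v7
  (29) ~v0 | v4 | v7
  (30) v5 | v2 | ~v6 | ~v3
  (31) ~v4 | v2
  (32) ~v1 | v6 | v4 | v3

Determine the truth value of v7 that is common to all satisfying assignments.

Suppose v7 = 1.
From the singleton clause (~v2), v2 = 0.
From the singleton clause (v5), v5 = 1.
From the singleton clause (v3), v3 = 1.
From the singleton clause (~v1), v1 = 0.
Now (v1) is unsatisfied and unit — conflict.
So every satisfying assignment has v7 = False.

False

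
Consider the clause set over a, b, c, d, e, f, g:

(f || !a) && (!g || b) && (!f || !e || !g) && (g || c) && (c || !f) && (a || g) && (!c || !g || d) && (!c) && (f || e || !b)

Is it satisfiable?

Unit clause (!c) forces c = false.
Unit clause (g) forces g = true.
Unit clause (b) forces b = true.
Unit clause (!f) forces f = false.
Unit clause (!a) forces a = false.
Unit clause (e) forces e = true.
No clause remains; d is free.
A satisfying assignment: a: false,  b: true,  c: false,  d: false,  e: true,  f: false,  g: true.

Satisfiable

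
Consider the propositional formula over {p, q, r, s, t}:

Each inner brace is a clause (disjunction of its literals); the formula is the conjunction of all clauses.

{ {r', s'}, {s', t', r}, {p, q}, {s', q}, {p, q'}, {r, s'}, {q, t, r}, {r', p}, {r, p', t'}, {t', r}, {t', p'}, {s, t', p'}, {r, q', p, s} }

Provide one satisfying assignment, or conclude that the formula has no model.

p ↦ 1,  q ↦ 1,  r ↦ 0,  s ↦ 0,  t ↦ 0

Try r = 0.
Unit clause (s') forces s = 0.
Unit clause (t') forces t = 0.
Unit clause (q) forces q = 1.
Unit clause (p) forces p = 1.
Every clause now holds.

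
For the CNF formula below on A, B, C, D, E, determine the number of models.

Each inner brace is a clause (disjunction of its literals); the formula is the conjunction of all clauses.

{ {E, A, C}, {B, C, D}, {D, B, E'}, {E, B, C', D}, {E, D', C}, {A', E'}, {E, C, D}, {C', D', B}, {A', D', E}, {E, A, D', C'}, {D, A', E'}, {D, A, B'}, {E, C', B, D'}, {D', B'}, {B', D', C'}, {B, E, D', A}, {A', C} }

2

There are 2^5 = 32 truth assignments over (A, B, C, D, E).
Split on D. With D = 1, the clauses containing D are satisfied and D' drops from the rest; 1 of the 2^4 = 16 assignments to the other variables satisfy what remains.
With D = 0, by the same count on the reduced clause set, 1 assignment works.
(One model: A=F, B=F, C=F, D=T, E=T.)
Total: 1 + 1 = 2.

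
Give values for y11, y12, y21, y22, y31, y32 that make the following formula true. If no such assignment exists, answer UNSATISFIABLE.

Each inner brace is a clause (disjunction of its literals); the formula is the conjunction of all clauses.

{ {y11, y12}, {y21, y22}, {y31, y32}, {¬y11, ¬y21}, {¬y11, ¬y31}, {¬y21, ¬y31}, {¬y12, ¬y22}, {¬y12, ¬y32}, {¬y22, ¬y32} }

Try y11 = True.
The clause (¬y21) is unit, so y21 = False.
The clause (y22) is unit, so y22 = True.
The clause (¬y31) is unit, so y31 = False.
The clause (y32) is unit, so y32 = True.
Now (¬y32) is unsatisfied and unit — conflict.
So y11 must be the other value — set y11 = False.
The clause (y12) is unit, so y12 = True.
The clause (¬y22) is unit, so y22 = False.
The clause (y21) is unit, so y21 = True.
The clause (¬y31) is unit, so y31 = False.
The clause (y32) is unit, so y32 = True.
Now (¬y32) is unsatisfied and unit — conflict.
Both values of y11 lead to a conflict.

UNSATISFIABLE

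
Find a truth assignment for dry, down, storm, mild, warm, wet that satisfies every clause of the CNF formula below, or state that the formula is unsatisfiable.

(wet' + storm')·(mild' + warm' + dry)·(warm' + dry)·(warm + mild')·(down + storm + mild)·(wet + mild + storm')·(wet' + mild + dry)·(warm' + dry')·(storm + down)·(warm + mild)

UNSATISFIABLE

Case wet = 0:
Case warm = 0:
(mild') alone gives mild = 0.
That conflicts with the unit clause (mild).
Backtrack on warm: now try warm = 1.
(dry) alone gives dry = 1.
That conflicts with the unit clause (dry').
Either choice for warm ends in contradiction.
Backtrack on wet: now try wet = 1.
(storm') alone gives storm = 0.
(down) alone gives down = 1.
Case warm = 0:
(mild') alone gives mild = 0.
That conflicts with the unit clause (mild).
Backtrack on warm: now try warm = 1.
(dry) alone gives dry = 1.
That conflicts with the unit clause (dry').
Either choice for warm ends in contradiction.
Either choice for wet ends in contradiction.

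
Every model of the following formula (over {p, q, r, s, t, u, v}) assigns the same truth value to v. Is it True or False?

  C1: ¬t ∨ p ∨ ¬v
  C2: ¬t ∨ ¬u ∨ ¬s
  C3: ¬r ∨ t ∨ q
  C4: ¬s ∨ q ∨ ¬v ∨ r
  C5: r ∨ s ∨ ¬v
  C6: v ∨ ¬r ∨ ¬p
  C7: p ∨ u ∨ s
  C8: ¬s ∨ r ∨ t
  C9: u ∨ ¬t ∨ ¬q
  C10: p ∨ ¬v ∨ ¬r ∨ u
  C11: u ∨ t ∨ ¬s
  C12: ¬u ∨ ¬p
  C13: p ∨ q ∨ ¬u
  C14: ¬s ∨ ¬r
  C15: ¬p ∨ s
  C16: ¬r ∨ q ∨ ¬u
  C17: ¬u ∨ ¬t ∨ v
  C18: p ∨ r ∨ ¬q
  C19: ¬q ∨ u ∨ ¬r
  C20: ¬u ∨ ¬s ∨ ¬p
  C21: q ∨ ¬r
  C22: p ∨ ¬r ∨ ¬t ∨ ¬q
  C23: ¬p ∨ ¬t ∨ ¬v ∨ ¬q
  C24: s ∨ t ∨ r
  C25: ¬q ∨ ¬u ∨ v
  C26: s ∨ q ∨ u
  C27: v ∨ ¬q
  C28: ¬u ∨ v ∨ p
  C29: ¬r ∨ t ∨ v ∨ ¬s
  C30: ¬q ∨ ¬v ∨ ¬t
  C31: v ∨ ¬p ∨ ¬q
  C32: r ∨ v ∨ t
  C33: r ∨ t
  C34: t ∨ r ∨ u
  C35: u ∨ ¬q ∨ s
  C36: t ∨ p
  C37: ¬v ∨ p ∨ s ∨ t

Suppose v = True.
Suppose t = False.
From the singleton clause (r), r = True.
From the singleton clause (q), q = True.
From the singleton clause (¬s), s = False.
From the singleton clause (¬p), p = False.
Now (p) is unsatisfied and unit — conflict.
Undo t and try t = True.
From the singleton clause (p), p = True.
From the singleton clause (¬u), u = False.
From the singleton clause (¬q), q = False.
From the singleton clause (s), s = True.
From the singleton clause (r), r = True.
Now (¬r) is unsatisfied and unit — conflict.
Both values of t lead to a conflict.
So every satisfying assignment has v = False.

False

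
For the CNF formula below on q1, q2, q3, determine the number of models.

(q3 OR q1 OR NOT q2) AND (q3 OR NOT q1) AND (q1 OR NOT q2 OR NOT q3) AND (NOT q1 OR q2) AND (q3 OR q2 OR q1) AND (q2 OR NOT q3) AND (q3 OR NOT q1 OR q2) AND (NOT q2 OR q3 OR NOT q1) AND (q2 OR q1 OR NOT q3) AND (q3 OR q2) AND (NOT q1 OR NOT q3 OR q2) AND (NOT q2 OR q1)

There are 2^3 = 8 truth assignments over (q1, q2, q3).
Split on q1. With q1 = true, the clauses containing q1 are satisfied and NOT q1 drops from the rest; 1 of the 2^2 = 4 assignments to the other variables satisfy what remains.
With q1 = false, by the same count on the reduced clause set, 0 assignments work.
(One model: q1=T, q2=T, q3=T.)
Total: 1 + 0 = 1.

1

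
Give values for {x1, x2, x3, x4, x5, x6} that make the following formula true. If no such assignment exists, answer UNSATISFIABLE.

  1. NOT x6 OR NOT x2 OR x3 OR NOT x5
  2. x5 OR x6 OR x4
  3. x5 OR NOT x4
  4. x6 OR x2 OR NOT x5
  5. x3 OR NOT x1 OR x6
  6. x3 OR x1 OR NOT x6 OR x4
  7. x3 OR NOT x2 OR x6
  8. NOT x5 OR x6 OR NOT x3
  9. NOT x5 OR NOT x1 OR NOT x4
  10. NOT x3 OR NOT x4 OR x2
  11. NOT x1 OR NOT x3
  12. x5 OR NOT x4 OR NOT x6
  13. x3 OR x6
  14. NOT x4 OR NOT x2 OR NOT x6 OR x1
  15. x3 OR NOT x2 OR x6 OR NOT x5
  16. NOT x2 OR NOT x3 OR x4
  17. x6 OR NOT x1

Branch on x5: set x5 = true.
Branch on x6: set x6 = true.
Branch on x2: set x2 = false.
Branch on x1: set x1 = false.
Branch on x3: set x3 = false.
(x4) alone gives x4 = true.
All clauses are satisfied.

x1=false,  x2=false,  x3=false,  x4=true,  x5=true,  x6=true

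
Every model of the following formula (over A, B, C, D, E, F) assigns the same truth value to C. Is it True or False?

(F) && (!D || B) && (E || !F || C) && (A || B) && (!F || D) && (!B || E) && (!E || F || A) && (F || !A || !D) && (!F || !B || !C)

Suppose C = true.
(F) alone gives F = true.
(D) alone gives D = true.
(B) alone gives B = true.
That conflicts with the unit clause (!B).
So every satisfying assignment has C = False.

False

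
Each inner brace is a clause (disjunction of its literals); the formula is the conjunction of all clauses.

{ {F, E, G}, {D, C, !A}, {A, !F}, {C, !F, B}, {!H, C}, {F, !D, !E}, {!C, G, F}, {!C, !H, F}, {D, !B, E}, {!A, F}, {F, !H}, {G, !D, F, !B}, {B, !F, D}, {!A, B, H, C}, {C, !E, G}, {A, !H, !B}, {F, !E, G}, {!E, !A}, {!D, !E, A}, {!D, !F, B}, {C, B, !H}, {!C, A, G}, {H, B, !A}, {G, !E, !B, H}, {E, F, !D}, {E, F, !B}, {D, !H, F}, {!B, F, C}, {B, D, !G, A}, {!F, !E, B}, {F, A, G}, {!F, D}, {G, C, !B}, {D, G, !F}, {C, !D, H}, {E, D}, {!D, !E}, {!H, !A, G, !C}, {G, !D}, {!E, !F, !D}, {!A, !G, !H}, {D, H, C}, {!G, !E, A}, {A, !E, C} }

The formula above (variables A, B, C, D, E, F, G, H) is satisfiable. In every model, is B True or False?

Suppose B = false.
Suppose A = true.
(F) alone gives F = true.
(C) alone gives C = true.
(D) alone gives D = true.
But (!D) is also a unit clause — contradiction.
That branch fails; take A = false instead.
(!F) alone gives F = false.
(!H) alone gives H = false.
(G) alone gives G = true.
(D) alone gives D = true.
(!E) alone gives E = false.
But (E) is also a unit clause — contradiction.
Both values of A lead to a conflict.
So every satisfying assignment has B = True.

True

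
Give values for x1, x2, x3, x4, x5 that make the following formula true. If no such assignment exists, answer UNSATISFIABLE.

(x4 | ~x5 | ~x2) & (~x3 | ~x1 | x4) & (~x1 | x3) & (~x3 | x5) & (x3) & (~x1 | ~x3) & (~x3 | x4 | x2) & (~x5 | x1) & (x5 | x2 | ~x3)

UNSATISFIABLE

Unit clause (x3) forces x3 = 1.
Unit clause (x5) forces x5 = 1.
Unit clause (~x1) forces x1 = 0.
Now (x1) is unsatisfied and unit — conflict.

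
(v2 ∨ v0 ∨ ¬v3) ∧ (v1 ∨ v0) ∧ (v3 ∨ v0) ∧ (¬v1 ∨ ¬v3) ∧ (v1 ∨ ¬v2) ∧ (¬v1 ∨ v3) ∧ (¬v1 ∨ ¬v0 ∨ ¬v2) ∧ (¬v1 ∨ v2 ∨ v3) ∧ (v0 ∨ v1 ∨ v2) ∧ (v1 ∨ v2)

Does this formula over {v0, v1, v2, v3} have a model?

No, unsatisfiable

Suppose v1 = True.
Unit clause (¬v3) forces v3 = False.
Now (v3) is unsatisfied and unit — conflict.
Undo v1 and try v1 = False.
Unit clause (v0) forces v0 = True.
Unit clause (¬v2) forces v2 = False.
Now (v2) is unsatisfied and unit — conflict.
Either choice for v1 ends in contradiction.
No assignment satisfies every clause.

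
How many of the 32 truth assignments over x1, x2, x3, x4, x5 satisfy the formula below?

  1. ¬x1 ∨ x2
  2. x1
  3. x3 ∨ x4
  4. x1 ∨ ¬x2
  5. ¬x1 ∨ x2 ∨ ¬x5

6

There are 2^5 = 32 truth assignments over (x1, x2, x3, x4, x5).
Split on x3. With x3 = True, the clauses containing x3 are satisfied and ¬x3 drops from the rest; 4 of the 2^4 = 16 assignments to the other variables satisfy what remains.
With x3 = False, by the same count on the reduced clause set, 2 assignments work.
(One model: x1=T, x2=T, x3=F, x4=T, x5=F.)
Total: 4 + 2 = 6.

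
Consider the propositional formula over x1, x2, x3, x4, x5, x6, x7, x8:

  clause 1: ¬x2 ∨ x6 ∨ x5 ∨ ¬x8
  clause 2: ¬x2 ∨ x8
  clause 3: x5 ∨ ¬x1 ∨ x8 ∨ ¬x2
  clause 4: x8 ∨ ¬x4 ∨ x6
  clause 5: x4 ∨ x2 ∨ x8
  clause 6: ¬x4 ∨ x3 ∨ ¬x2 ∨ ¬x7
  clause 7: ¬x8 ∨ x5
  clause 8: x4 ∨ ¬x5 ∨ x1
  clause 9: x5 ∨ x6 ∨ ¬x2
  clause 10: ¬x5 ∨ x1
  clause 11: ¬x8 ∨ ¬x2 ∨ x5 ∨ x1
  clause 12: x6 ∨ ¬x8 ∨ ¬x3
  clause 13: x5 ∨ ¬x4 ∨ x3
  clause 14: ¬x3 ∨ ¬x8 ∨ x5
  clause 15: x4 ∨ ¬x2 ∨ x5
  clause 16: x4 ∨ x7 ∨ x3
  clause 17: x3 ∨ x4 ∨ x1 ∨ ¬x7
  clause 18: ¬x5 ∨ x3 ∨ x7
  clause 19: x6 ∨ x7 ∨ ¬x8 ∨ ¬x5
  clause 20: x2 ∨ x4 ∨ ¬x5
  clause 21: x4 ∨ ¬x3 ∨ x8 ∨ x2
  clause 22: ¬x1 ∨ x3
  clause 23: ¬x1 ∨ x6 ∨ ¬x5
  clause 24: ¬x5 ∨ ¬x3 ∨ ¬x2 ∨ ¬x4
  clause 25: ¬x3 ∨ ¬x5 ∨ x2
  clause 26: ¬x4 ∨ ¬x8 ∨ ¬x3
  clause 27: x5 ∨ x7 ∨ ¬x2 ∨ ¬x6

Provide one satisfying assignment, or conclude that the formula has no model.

Branch on x2: set x2 = False.
Branch on x4: set x4 = True.
Branch on x8: set x8 = False.
From the singleton clause (x6), x6 = True.
Branch on x5: set x5 = False.
From the singleton clause (x3), x3 = True.
All clauses hold; x1, x7 can take either value.

x1 ↦ True; x2 ↦ False; x3 ↦ True; x4 ↦ True; x5 ↦ False; x6 ↦ True; x7 ↦ True; x8 ↦ False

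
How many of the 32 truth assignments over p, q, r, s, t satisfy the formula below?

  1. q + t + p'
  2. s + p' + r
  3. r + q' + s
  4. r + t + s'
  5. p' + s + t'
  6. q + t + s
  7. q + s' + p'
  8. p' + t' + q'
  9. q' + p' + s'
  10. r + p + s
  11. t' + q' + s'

There are 2^5 = 32 truth assignments over (p, q, r, s, t).
Split on r. With r = 1, the clauses containing r are satisfied and r' drops from the rest; 7 of the 2^4 = 16 assignments to the other variables satisfy what remains.
With r = 0, by the same count on the reduced clause set, 1 assignment works.
Total: 7 + 1 = 8.

8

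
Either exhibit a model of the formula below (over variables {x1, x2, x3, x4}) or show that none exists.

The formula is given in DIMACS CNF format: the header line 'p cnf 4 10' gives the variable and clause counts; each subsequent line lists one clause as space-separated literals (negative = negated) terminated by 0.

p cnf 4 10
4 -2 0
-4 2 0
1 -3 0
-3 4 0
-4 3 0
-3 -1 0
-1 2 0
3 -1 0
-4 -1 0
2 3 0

UNSATISFIABLE

Try x4 = True.
The clause (x2) is unit, so x2 = True.
The clause (x3) is unit, so x3 = True.
The clause (x1) is unit, so x1 = True.
That conflicts with the unit clause (¬x1).
Backtrack on x4: now try x4 = False.
The clause (¬x2) is unit, so x2 = False.
The clause (¬x3) is unit, so x3 = False.
That conflicts with the unit clause (x3).
Both values of x4 lead to a conflict.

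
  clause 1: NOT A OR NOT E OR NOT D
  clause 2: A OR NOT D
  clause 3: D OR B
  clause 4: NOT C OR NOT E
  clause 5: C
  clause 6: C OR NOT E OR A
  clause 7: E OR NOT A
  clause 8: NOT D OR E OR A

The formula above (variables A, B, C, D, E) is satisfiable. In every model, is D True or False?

False

Suppose D = true.
From the singleton clause (A), A = true.
From the singleton clause (NOT E), E = false.
That conflicts with the unit clause (E).
So every satisfying assignment has D = False.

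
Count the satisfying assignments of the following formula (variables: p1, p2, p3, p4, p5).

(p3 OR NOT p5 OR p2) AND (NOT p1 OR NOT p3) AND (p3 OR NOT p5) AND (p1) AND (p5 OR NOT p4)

There are 2^5 = 32 truth assignments over (p1, p2, p3, p4, p5).
Split on p2. With p2 = true, the clauses containing p2 are satisfied and NOT p2 drops from the rest; 1 of the 2^4 = 16 assignments to the other variables satisfy what remains.
With p2 = false, by the same count on the reduced clause set, 1 assignment works.
(One model: p1=T, p2=F, p3=F, p4=F, p5=F.)
Total: 1 + 1 = 2.

2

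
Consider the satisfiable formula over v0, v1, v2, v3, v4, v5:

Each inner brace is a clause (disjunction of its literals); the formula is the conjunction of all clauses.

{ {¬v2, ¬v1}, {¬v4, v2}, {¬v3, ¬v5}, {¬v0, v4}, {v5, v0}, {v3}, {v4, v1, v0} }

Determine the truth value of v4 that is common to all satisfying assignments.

Suppose v4 = False.
From the singleton clause (¬v0), v0 = False.
From the singleton clause (v5), v5 = True.
From the singleton clause (¬v3), v3 = False.
That conflicts with the unit clause (v3).
So every satisfying assignment has v4 = True.

True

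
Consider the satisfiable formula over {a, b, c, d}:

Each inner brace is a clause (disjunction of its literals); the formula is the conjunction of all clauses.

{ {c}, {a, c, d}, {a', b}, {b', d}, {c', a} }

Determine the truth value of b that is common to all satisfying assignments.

True

Suppose b = 0.
The clause (c) is unit, so c = 1.
The clause (a') is unit, so a = 0.
But (a) is also a unit clause — contradiction.
So every satisfying assignment has b = True.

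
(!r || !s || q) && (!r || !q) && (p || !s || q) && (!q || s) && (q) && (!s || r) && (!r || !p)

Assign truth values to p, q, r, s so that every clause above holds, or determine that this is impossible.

UNSATISFIABLE

The clause (q) is unit, so q = true.
The clause (!r) is unit, so r = false.
The clause (s) is unit, so s = true.
That conflicts with the unit clause (!s).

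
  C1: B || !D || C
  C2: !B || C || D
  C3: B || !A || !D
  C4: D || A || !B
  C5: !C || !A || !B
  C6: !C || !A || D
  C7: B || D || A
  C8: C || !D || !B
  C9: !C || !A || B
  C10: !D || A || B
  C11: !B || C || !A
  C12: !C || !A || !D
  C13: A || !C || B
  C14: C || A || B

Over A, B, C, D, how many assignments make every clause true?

There are 2^4 = 16 truth assignments over (A, B, C, D).
Split on D. With D = true, the clauses containing D are satisfied and !D drops from the rest; 1 of the 2^3 = 8 assignments to the other variables satisfy what remains.
With D = false, by the same count on the reduced clause set, 1 assignment works.
Total: 1 + 1 = 2.

2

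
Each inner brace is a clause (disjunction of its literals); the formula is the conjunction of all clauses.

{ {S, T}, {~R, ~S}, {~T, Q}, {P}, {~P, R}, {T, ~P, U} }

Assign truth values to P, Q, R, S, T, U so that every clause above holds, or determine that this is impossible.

The clause (P) is unit, so P = 1.
The clause (R) is unit, so R = 1.
The clause (~S) is unit, so S = 0.
The clause (T) is unit, so T = 1.
The clause (Q) is unit, so Q = 1.
All clauses hold; U can take either value.

P ↦ 1, Q ↦ 1, R ↦ 1, S ↦ 0, T ↦ 1, U ↦ 1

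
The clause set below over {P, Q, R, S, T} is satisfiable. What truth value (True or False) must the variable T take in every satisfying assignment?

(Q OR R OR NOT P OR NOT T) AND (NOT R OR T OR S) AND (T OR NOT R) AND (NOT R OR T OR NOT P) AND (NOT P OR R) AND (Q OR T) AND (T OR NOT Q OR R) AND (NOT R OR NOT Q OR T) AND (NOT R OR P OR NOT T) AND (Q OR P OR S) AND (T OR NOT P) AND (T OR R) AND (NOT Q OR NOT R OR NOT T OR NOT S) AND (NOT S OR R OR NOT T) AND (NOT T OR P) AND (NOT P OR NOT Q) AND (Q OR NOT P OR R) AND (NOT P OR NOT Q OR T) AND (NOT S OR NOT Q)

Suppose T = false.
Unit clause (NOT R) forces R = false.
That conflicts with the unit clause (R).
So every satisfying assignment has T = True.

True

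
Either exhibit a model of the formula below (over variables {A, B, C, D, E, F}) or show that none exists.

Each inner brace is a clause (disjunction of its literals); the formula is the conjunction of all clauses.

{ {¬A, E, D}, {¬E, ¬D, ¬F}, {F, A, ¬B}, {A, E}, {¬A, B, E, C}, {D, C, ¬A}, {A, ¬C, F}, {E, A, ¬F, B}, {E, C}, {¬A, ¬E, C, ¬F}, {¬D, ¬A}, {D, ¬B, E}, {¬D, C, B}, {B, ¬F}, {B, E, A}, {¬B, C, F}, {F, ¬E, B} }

Suppose A = False.
From the singleton clause (E), E = True.
Suppose D = False.
Suppose F = True.
From the singleton clause (B), B = True.
Every clause is now satisfied; C is unconstrained.

A ↦ False, B ↦ True, C ↦ True, D ↦ False, E ↦ True, F ↦ True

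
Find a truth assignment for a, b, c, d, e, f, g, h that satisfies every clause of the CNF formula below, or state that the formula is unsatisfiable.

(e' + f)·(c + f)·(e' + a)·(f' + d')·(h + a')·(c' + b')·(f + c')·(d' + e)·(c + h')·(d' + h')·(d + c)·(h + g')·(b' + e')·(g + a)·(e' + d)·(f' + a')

Try e = 0.
From the singleton clause (d'), d = 0.
From the singleton clause (c), c = 1.
From the singleton clause (b'), b = 0.
From the singleton clause (f), f = 1.
From the singleton clause (a'), a = 0.
From the singleton clause (g), g = 1.
From the singleton clause (h), h = 1.
Every clause now holds.

a ↦ 0, b ↦ 0, c ↦ 1, d ↦ 0, e ↦ 0, f ↦ 1, g ↦ 1, h ↦ 1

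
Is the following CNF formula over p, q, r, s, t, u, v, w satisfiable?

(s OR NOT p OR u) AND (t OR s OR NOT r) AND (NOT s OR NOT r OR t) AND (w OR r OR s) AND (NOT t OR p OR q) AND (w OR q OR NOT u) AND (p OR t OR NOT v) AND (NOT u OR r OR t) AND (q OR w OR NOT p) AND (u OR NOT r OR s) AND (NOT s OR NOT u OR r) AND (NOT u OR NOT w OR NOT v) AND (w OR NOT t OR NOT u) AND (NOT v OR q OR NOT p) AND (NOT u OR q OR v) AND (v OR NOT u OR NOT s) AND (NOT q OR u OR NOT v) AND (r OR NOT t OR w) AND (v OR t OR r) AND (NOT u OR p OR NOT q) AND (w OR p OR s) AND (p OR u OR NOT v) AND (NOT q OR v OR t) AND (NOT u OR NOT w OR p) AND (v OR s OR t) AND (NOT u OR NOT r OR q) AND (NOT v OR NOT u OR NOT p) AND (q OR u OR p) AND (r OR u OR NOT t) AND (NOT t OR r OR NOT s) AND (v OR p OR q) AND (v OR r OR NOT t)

Case s = false:
Case p = true:
Unit clause (u) forces u = true.
Unit clause (NOT v) forces v = false.
Unit clause (q) forces q = true.
Unit clause (t) forces t = true.
Unit clause (w) forces w = true.
Unit clause (r) forces r = true.
Every clause now holds.
A satisfying assignment: p: true; q: true; r: true; s: false; t: true; u: true; v: false; w: true.

Yes, satisfiable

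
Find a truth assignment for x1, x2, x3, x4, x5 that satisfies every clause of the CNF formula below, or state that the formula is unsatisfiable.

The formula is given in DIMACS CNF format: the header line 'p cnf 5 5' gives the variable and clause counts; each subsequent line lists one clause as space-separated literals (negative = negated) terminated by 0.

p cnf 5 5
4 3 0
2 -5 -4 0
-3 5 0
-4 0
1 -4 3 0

x1=False,  x2=False,  x3=True,  x4=False,  x5=True

The clause (¬x4) is unit, so x4 = False.
The clause (x3) is unit, so x3 = True.
The clause (x5) is unit, so x5 = True.
All clauses hold; x1, x2 can take either value.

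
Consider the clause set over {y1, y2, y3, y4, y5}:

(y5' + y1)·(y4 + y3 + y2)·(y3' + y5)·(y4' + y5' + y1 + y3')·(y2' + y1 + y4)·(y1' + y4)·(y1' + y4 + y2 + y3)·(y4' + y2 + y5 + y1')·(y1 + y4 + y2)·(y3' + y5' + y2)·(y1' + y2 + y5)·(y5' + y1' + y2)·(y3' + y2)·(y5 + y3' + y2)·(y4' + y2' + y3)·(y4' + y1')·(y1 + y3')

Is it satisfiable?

Yes, satisfiable

Suppose y5 = 0.
Unit clause (y3') forces y3 = 0.
Suppose y4 = 1.
Unit clause (y2') forces y2 = 0.
Unit clause (y1') forces y1 = 0.
This assignment satisfies each clause.
A satisfying assignment: y1 ↦ 0,  y2 ↦ 0,  y3 ↦ 0,  y4 ↦ 1,  y5 ↦ 0.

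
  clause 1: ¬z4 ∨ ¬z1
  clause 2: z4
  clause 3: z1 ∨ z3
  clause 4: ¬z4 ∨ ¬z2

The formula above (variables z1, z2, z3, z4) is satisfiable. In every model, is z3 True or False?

True

Suppose z3 = False.
From the singleton clause (z4), z4 = True.
From the singleton clause (¬z1), z1 = False.
But (z1) is also a unit clause — contradiction.
So every satisfying assignment has z3 = True.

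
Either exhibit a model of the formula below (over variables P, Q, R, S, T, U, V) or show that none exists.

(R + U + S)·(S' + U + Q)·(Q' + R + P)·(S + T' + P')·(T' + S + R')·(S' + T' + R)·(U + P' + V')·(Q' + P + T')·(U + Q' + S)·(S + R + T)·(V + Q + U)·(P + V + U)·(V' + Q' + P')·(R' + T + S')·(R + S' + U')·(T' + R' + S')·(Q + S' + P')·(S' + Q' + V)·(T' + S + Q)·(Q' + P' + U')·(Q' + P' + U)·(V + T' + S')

P: 0, Q: 1, R: 1, S: 0, T: 0, U: 1, V: 1

Branch on R: set R = 1.
Branch on T: set T = 0.
The clause (S') is unit, so S = 0.
Branch on U: set U = 1.
Branch on Q: set Q = 1.
The clause (P') is unit, so P = 0.
Every clause is now satisfied; V is unconstrained.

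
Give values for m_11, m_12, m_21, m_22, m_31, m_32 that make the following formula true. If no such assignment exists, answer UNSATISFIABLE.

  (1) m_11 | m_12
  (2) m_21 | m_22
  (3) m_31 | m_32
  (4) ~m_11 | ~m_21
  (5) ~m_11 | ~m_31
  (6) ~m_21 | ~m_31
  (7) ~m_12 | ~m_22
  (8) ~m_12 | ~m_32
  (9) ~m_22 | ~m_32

Case m_11 = 1:
(~m_21) alone gives m_21 = 0.
(m_22) alone gives m_22 = 1.
(~m_31) alone gives m_31 = 0.
(m_32) alone gives m_32 = 1.
But (~m_32) is also a unit clause — contradiction.
That branch fails; take m_11 = 0 instead.
(m_12) alone gives m_12 = 1.
(~m_22) alone gives m_22 = 0.
(m_21) alone gives m_21 = 1.
(~m_31) alone gives m_31 = 0.
(m_32) alone gives m_32 = 1.
But (~m_32) is also a unit clause — contradiction.
Both values of m_11 lead to a conflict.

UNSATISFIABLE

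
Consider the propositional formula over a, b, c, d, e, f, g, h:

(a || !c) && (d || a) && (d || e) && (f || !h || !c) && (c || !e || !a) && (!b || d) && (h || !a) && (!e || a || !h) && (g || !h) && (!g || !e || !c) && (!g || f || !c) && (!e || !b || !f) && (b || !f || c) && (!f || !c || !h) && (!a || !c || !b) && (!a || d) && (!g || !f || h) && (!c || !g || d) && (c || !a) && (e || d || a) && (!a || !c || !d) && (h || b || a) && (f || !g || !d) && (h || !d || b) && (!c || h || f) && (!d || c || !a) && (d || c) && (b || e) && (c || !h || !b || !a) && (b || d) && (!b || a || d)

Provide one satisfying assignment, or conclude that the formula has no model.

a=false,  b=true,  c=false,  d=true,  e=false,  f=false,  g=false,  h=false

Branch on a: set a = false.
From the singleton clause (!c), c = false.
From the singleton clause (d), d = true.
Branch on e: set e = false.
From the singleton clause (b), b = true.
Branch on g: set g = false.
From the singleton clause (!h), h = false.
Every clause is now satisfied; f is unconstrained.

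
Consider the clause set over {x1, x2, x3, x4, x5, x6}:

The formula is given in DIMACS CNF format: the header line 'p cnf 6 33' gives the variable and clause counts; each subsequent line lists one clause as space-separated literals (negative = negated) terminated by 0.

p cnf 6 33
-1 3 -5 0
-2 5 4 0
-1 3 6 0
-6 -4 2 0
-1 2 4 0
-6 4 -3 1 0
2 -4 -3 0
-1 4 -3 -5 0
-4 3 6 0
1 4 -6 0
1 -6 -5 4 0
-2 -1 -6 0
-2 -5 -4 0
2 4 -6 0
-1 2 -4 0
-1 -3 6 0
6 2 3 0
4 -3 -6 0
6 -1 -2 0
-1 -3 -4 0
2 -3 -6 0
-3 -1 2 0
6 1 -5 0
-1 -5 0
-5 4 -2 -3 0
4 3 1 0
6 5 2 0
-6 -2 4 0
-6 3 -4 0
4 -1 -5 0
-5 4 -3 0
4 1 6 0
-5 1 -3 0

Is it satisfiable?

Try x1 = False.
Try x4 = True.
Try x6 = True.
The clause (x2) is unit, so x2 = True.
The clause (¬x5) is unit, so x5 = False.
The clause (x3) is unit, so x3 = True.
This assignment satisfies each clause.
A satisfying assignment: x1 ↦ False; x2 ↦ True; x3 ↦ True; x4 ↦ True; x5 ↦ False; x6 ↦ True.

Satisfiable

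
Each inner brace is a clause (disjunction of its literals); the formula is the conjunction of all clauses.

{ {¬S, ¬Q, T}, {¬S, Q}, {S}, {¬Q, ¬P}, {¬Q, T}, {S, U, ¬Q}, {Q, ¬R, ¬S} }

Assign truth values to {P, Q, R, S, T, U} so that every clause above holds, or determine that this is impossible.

P=False, Q=True, R=True, S=True, T=True, U=False

From the singleton clause (S), S = True.
From the singleton clause (Q), Q = True.
From the singleton clause (T), T = True.
From the singleton clause (¬P), P = False.
Every clause is now satisfied; R, U are unconstrained.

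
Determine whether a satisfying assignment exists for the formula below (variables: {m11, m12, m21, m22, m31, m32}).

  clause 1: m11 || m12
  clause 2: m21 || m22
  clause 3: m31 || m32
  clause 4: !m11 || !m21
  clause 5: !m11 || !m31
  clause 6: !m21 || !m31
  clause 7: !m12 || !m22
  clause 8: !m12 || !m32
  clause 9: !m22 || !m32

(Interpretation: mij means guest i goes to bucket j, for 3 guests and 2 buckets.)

No

Branch on m11: set m11 = true.
The clause (!m21) is unit, so m21 = false.
The clause (m22) is unit, so m22 = true.
The clause (!m31) is unit, so m31 = false.
The clause (m32) is unit, so m32 = true.
But (!m32) is also a unit clause — contradiction.
Backtrack on m11: now try m11 = false.
The clause (m12) is unit, so m12 = true.
The clause (!m22) is unit, so m22 = false.
The clause (m21) is unit, so m21 = true.
The clause (!m31) is unit, so m31 = false.
The clause (m32) is unit, so m32 = true.
But (!m32) is also a unit clause — contradiction.
Neither m11 = true nor m11 = false works.
No assignment satisfies every clause.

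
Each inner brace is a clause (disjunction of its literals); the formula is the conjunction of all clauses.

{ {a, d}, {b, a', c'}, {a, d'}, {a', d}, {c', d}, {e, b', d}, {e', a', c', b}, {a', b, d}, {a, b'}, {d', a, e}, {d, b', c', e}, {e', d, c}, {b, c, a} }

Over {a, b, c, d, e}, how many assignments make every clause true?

There are 2^5 = 32 truth assignments over (a, b, c, d, e).
Split on c. With c = 1, the clauses containing c are satisfied and c' drops from the rest; 2 of the 2^4 = 16 assignments to the other variables satisfy what remains.
With c = 0, by the same count on the reduced clause set, 4 assignments work.
(One model: a=T, b=F, c=F, d=T, e=F.)
Total: 2 + 4 = 6.

6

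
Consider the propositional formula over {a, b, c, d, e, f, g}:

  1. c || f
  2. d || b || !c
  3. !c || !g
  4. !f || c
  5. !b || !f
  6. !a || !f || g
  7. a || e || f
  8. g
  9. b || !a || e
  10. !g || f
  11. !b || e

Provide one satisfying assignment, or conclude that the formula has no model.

The clause (g) is unit, so g = true.
The clause (!c) is unit, so c = false.
The clause (f) is unit, so f = true.
That conflicts with the unit clause (!f).

UNSATISFIABLE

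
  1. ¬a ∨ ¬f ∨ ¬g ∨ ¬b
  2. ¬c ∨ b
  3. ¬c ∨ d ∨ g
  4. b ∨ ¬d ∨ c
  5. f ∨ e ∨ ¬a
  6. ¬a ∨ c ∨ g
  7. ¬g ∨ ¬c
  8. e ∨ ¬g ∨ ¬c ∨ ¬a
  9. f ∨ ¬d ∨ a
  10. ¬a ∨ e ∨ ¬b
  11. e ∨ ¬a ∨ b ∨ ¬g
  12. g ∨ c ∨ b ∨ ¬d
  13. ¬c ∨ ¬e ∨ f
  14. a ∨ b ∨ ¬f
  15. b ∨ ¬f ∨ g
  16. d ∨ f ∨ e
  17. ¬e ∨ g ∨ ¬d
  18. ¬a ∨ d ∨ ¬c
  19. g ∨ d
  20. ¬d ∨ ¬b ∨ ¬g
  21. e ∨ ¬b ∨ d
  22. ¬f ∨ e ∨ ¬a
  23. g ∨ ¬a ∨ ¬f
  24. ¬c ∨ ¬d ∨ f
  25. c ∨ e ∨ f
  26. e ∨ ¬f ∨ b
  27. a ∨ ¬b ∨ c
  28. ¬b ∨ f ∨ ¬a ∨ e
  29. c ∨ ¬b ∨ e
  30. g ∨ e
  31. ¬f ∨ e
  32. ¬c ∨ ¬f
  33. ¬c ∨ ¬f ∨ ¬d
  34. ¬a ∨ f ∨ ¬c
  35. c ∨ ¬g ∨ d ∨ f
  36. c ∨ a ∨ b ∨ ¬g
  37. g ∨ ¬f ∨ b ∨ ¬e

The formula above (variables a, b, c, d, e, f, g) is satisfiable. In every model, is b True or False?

Suppose b = True.
Suppose g = False.
(d) alone gives d = True.
(¬e) alone gives e = False.
Now (e) is unsatisfied and unit — conflict.
Backtrack on g: now try g = True.
(¬c) alone gives c = False.
(¬d) alone gives d = False.
(e) alone gives e = True.
(a) alone gives a = True.
(¬f) alone gives f = False.
Now (f) is unsatisfied and unit — conflict.
Both values of g lead to a conflict.
So every satisfying assignment has b = False.

False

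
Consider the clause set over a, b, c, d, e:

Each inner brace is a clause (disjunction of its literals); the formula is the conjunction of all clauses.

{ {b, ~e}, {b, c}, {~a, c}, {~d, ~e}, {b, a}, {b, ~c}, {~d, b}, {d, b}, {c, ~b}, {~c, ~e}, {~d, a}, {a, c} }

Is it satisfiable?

Case b = 1:
From the singleton clause (c), c = 1.
From the singleton clause (~e), e = 0.
Case d = 1:
From the singleton clause (a), a = 1.
All clauses are satisfied.
A satisfying assignment: a: 1, b: 1, c: 1, d: 1, e: 0.

Yes, satisfiable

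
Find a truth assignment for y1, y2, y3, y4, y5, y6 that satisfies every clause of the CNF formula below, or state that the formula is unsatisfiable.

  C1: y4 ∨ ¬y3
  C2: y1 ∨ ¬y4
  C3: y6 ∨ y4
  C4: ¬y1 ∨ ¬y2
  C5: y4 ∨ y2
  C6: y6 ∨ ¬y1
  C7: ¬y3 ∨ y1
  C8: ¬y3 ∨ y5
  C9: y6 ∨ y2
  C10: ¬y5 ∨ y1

y1=True,  y2=False,  y3=False,  y4=True,  y5=False,  y6=True

Try y4 = True.
(y1) alone gives y1 = True.
(¬y2) alone gives y2 = False.
(y6) alone gives y6 = True.
Try y3 = False.
All clauses hold; y5 can take either value.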